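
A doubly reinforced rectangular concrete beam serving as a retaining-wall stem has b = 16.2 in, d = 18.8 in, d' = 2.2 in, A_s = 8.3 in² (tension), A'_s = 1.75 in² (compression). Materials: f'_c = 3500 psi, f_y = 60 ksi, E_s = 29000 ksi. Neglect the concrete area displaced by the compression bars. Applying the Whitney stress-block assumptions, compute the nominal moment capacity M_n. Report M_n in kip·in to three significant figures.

Assume both steels yield.
a = (A_s − A'_s) f_y/(0.85 f'_c b) = (8.3 − 1.75) × 60/(0.85 × 3.5 × 16.2) = 8.154 in.
c = a/β₁ = 8.154/0.85 = 9.593 in; ε'_s = 0.003(c − d')/c = 0.0023 ≥ ε_y = 0.0021, so the compression steel yields.
M_n = (A_s − A'_s) f_y (d − a/2) + A'_s f_y (d − d') = 393 × (18.8 − 4.077) + 105 × (18.8 − 2.2) = 5786.1 + 1743.0 = 7529.1 kip·in.

M_n ≈ 7530 kip·in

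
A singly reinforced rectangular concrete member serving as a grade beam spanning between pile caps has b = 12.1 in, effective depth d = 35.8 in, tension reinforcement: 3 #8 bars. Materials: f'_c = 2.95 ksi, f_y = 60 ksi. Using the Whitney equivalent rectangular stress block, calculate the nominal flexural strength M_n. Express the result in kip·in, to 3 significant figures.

A_s = 3 × 0.79 = 2.37 in².
T = A_s f_y = 2.37 × 60 = 142.2 kips.
a = T/(0.85 f'_c b) = 142.2/(0.85 × 2.95 × 12.1) = 4.687 in.
M_n = T(d − a/2) = 142.2 × (35.8 − 2.3435) = 4757.5 kip·in.

M_n ≈ 4760 kip·in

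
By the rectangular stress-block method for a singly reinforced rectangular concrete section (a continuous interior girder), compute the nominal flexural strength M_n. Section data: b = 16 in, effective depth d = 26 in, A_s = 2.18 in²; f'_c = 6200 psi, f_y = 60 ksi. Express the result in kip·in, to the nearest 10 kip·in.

T = A_s f_y = 2.18 × 60 = 130.8 kips.
a = T/(0.85 f'_c b) = 130.8/(0.85 × 6.2 × 16) = 1.551 in.
M_n = T(d − a/2) = 130.8 × (26 − 0.7755) = 3299.4 kip·in.

M_n ≈ 3300 kip·in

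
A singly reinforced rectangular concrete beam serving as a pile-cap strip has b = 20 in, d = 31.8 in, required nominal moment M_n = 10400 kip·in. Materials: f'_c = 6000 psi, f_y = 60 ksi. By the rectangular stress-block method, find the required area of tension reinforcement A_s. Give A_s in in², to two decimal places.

From M_n = 0.85 f'_c a b (d − a/2):
a = d − √(d² − 2M_n/(0.85 f'_c b)) = 31.8 − √(31.8² − 2 × 10400/(0.85 × 6 × 20)) = 3.387 in.
A_s = 0.85 f'_c a b / f_y = 0.85 × 6 × 3.387 × 20 / 60 = 5.758 in².

A_s ≈ 5.76 in²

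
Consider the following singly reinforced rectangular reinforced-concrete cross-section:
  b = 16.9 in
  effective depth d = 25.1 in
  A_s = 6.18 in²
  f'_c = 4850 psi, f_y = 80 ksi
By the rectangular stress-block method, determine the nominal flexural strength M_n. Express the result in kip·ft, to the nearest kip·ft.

T = A_s f_y = 6.18 × 80 = 494.4 kips.
a = T/(0.85 f'_c b) = 494.4/(0.85 × 4.85 × 16.9) = 7.096 in.
M_n = T(d − a/2) = 494.4 × (25.1 − 3.548) = 10655.3 kip·in = 10655.3/12 = 887.94 kip·ft.

M_n ≈ 888 kip·ft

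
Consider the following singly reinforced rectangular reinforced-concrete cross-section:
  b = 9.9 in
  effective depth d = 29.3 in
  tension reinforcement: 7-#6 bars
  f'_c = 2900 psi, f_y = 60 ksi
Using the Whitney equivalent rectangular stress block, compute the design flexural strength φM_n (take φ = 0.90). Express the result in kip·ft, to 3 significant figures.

φM_n ≈ 354 kip·ft

A_s = 7 × 0.44 = 3.08 in².
T = A_s f_y = 3.08 × 60 = 184.8 kips.
a = T/(0.85 f'_c b) = 184.8/(0.85 × 2.9 × 9.9) = 7.573 in.
M_n = T(d − a/2) = 184.8 × (29.3 − 3.7865) = 4714.9 kip·in = 4714.9/12 = 392.91 kip·ft.
φM_n = 0.90 × 392.91 = 353.62 kip·ft.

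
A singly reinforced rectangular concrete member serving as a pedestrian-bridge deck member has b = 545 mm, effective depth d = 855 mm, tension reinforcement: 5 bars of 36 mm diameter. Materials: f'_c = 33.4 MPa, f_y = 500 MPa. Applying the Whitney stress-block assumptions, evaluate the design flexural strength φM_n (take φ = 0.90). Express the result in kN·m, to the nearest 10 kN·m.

φM_n ≈ 1770 kN·m

A_s = 5 × 1018 = 5090 mm².
T = A_s f_y = 5090 × 500 = 2545000 N = 2545 kN.
From C = T: a = T/(0.85 f'_c b) = 2545000/(0.85 × 33.4 × 545) = 164.48 mm.
M_n = T(d − a/2) = 2545 kN × (855 − 82.24) mm = 1966.67 kN·m.
φM_n = 0.90 × 1966.67 = 1770.00 kN·m.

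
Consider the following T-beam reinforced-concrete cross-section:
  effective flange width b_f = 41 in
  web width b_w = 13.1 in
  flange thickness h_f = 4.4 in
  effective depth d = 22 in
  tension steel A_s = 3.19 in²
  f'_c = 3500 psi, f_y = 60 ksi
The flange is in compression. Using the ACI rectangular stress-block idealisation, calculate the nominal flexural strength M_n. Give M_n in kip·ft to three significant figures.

M_n ≈ 338 kip·ft

Tension: T = A_s f_y = 3.19 × 60 = 191.4 kips.
Try a within the flange: a = T/(0.85 f'_c b_f) = 191.4/(0.85 × 3.5 × 41) = 1.569 in.
Since a = 1.569 ≤ h_f = 4.4 in, the stress block lies entirely in the flange; analyse as a rectangular beam of width b_f.
M_n = T(d − a/2) = 191.4 × (22 − 0.7845) = 4060.6 kip·in.
M_n = 4060.6/12 = 338.38 kip·ft.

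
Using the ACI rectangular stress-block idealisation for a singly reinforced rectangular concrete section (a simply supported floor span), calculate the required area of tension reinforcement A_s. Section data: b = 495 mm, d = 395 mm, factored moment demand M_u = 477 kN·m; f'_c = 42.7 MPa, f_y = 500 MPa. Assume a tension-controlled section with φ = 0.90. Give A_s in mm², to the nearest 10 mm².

A_s ≈ 3000 mm²

M_n = M_u/φ = 477/0.90 = 530 kN·m.
With M_n = 0.85 f'_c a b (d − a/2), solve the quadratic for a:
a = d − √(d² − 2M_n/(0.85 f'_c b)) = 395 − √(395² − 2 × 530×10⁶/(0.85 × 42.7 × 495)) = 83.51 mm.
A_s = 0.85 f'_c a b / f_y = 0.85 × 42.7 × 83.51 × 495 / 500 = 3000.7 mm².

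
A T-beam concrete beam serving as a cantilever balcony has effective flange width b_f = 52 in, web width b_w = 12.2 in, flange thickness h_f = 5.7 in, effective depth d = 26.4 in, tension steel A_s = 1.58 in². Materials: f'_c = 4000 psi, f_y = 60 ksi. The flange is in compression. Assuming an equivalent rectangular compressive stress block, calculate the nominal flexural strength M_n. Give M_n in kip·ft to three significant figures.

M_n ≈ 206 kip·ft

Tension: T = A_s f_y = 1.58 × 60 = 94.8 kips.
Try a within the flange: a = T/(0.85 f'_c b_f) = 94.8/(0.85 × 4 × 52) = 0.536 in.
Since a = 0.536 ≤ h_f = 5.7 in, the stress block lies entirely in the flange; analyse as a rectangular beam of width b_f.
M_n = T(d − a/2) = 94.8 × (26.4 − 0.268) = 2477.3 kip·in.
M_n = 2477.3/12 = 206.44 kip·ft.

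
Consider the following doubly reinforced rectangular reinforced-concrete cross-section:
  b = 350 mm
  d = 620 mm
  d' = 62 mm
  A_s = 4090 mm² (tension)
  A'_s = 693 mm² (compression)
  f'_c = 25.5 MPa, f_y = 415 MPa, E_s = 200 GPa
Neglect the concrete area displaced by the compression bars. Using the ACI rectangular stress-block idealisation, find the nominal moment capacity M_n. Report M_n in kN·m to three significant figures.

Assume both tension and compression steel yield.
Net tension couple steel: A_s − A'_s = 3397 mm².
a = (A_s − A'_s) f_y / (0.85 f'_c b) = 1409755/(0.85 × 25.5 × 350) = 185.83 mm.
c = a/β₁ = 185.83/0.85 = 218.62 mm; ε'_s = 0.003(c − d')/c = 0.0021 ≥ f_y/E_s = 0.0021, so compression steel does yield.
M_n = (A_s − A'_s) f_y (d − a/2) + A'_s f_y (d − d') = [1409755 × (620 − 92.915) + 287595 × (620 − 62)] × 10⁻⁶ = 743.06 + 160.48 = 903.54 kN·m.

M_n ≈ 904 kN·m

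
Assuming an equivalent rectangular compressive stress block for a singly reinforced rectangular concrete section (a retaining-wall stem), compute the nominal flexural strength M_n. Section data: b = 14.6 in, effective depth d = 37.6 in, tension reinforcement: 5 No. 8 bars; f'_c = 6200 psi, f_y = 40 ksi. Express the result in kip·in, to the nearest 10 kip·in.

A_s = 5 × 0.79 = 3.95 in².
T = A_s f_y = 3.95 × 40 = 158 kips.
a = T/(0.85 f'_c b) = 158/(0.85 × 6.2 × 14.6) = 2.053 in.
M_n = T(d − a/2) = 158 × (37.6 − 1.0265) = 5778.6 kip·in.

M_n ≈ 5780 kip·in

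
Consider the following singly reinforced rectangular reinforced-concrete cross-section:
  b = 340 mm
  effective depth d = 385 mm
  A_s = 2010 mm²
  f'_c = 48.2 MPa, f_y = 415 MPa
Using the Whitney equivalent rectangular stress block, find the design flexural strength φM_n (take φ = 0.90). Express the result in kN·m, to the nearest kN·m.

T = A_s f_y = 2010 × 415 = 834150 N = 834.15 kN.
From C = T: a = T/(0.85 f'_c b) = 834150/(0.85 × 48.2 × 340) = 59.88 mm.
M_n = T(d − a/2) = 834.15 kN × (385 − 29.94) mm = 296.17 kN·m.
φM_n = 0.90 × 296.17 = 266.55 kN·m.

φM_n ≈ 267 kN·m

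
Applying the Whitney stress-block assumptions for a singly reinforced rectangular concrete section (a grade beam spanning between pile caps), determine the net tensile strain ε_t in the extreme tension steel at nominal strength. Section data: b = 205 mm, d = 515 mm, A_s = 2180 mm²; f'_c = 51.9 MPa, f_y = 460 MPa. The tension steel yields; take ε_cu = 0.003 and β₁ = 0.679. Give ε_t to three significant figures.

ε_t ≈ 0.00646

a = A_s f_y/(0.85 f'_c b) = 110.89 mm.
β₁ = 0.679, so c = a/β₁ = 110.89/0.679 = 163.31 mm.
From the linear strain diagram with ε_cu = 0.003: ε_t = 0.003 (d − c)/c = 0.003 × (515 − 163.31)/163.31 = 0.00646.
Since ε_t ≥ 0.005, the section is tension-controlled.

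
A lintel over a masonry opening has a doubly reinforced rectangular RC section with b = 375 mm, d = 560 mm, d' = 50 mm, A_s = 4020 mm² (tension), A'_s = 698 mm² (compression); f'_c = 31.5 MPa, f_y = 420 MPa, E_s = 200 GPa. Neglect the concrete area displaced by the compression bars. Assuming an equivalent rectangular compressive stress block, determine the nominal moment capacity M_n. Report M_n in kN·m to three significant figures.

M_n ≈ 834 kN·m

Assume both tension and compression steel yield.
Net tension couple steel: A_s − A'_s = 3322 mm².
a = (A_s − A'_s) f_y / (0.85 f'_c b) = 1395240/(0.85 × 31.5 × 375) = 138.96 mm.
c = a/β₁ = 138.96/0.825 = 168.44 mm; ε'_s = 0.003(c − d')/c = 0.0021 ≥ f_y/E_s = 0.0021, so compression steel does yield.
M_n = (A_s − A'_s) f_y (d − a/2) + A'_s f_y (d − d') = [1395240 × (560 − 69.48) + 293160 × (560 − 50)] × 10⁻⁶ = 684.39 + 149.51 = 833.90 kN·m.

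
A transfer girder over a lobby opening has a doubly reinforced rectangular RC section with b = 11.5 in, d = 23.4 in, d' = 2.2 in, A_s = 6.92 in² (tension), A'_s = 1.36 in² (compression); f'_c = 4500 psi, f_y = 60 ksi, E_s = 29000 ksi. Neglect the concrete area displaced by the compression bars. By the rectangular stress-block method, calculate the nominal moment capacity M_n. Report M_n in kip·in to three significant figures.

M_n ≈ 8270 kip·in

Assume both steels yield.
a = (A_s − A'_s) f_y/(0.85 f'_c b) = (6.92 − 1.36) × 60/(0.85 × 4.5 × 11.5) = 7.584 in.
c = a/β₁ = 7.584/0.825 = 9.193 in; ε'_s = 0.003(c − d')/c = 0.0023 ≥ ε_y = 0.0021, so the compression steel yields.
M_n = (A_s − A'_s) f_y (d − a/2) + A'_s f_y (d − d') = 333.6 × (23.4 − 3.792) + 81.6 × (23.4 − 2.2) = 6541.2 + 1729.9 = 8271.1 kip·in.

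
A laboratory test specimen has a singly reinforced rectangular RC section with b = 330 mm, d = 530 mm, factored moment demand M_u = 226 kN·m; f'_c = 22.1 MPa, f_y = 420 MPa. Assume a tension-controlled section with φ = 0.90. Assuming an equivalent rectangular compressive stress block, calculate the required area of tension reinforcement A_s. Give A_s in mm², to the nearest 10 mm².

A_s ≈ 1220 mm²

M_n = M_u/φ = 226/0.90 = 251.111 kN·m.
With M_n = 0.85 f'_c a b (d − a/2), solve the quadratic for a:
a = d − √(d² − 2M_n/(0.85 f'_c b)) = 530 − √(530² − 2 × 251.111×10⁶/(0.85 × 22.1 × 330)) = 82.92 mm.
A_s = 0.85 f'_c a b / f_y = 0.85 × 22.1 × 82.92 × 330 / 420 = 1223.9 mm².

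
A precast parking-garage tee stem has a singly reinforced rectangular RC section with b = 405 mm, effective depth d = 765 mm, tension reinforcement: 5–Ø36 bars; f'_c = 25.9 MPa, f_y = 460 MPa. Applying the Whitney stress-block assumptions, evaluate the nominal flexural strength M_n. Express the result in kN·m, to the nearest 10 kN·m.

M_n ≈ 1480 kN·m

A_s = 5 × 1018 = 5090 mm².
T = A_s f_y = 5090 × 460 = 2341400 N = 2341.4 kN.
From C = T: a = T/(0.85 f'_c b) = 2341400/(0.85 × 25.9 × 405) = 262.60 mm.
M_n = T(d − a/2) = 2341.4 kN × (765 − 131.3) mm = 1483.75 kN·m.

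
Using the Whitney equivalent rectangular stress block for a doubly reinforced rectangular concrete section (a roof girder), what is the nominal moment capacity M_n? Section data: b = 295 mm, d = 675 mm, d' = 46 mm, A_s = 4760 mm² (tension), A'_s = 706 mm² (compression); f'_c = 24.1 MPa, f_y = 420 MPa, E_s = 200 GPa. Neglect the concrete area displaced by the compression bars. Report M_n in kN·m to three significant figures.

M_n ≈ 1100 kN·m

Assume both tension and compression steel yield.
Net tension couple steel: A_s − A'_s = 4054 mm².
a = (A_s − A'_s) f_y / (0.85 f'_c b) = 1702680/(0.85 × 24.1 × 295) = 281.76 mm.
c = a/β₁ = 281.76/0.85 = 331.48 mm; ε'_s = 0.003(c − d')/c = 0.0026 ≥ f_y/E_s = 0.0021, so compression steel does yield.
M_n = (A_s − A'_s) f_y (d − a/2) + A'_s f_y (d − d') = [1702680 × (675 − 140.88) + 296520 × (675 − 46)] × 10⁻⁶ = 909.44 + 186.51 = 1095.95 kN·m.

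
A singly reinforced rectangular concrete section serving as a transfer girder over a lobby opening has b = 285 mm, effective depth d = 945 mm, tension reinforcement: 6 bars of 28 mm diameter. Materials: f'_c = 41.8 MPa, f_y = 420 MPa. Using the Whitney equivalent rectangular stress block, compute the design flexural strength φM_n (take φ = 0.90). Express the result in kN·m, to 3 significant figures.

A_s = 6 × 616 = 3696 mm².
T = A_s f_y = 3696 × 420 = 1552320 N = 1552.32 kN.
From C = T: a = T/(0.85 f'_c b) = 1552320/(0.85 × 41.8 × 285) = 153.30 mm.
M_n = T(d − a/2) = 1552.32 kN × (945 − 76.65) mm = 1347.96 kN·m.
φM_n = 0.90 × 1347.96 = 1213.16 kN·m.

φM_n ≈ 1210 kN·m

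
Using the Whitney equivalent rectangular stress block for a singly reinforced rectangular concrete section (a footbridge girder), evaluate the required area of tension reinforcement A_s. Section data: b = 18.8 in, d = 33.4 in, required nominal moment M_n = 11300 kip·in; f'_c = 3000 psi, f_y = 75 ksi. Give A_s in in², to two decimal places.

A_s ≈ 5.13 in²

From M_n = 0.85 f'_c a b (d − a/2):
a = d − √(d² − 2M_n/(0.85 f'_c b)) = 33.4 − √(33.4² − 2 × 11300/(0.85 × 3 × 18.8)) = 8.020 in.
A_s = 0.85 f'_c a b / f_y = 0.85 × 3 × 8.020 × 18.8 / 75 = 5.126 in².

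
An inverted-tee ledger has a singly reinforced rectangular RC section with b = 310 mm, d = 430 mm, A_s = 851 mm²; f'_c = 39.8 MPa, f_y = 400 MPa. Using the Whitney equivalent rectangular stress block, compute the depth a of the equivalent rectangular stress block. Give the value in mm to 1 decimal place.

T = A_s f_y = 851 × 400 = 340400 N = 340.4 kN.
Setting C = 0.85 f'_c a b equal to T: a = 340400/(0.85 × 39.8 × 310) = 32.5 mm.

a ≈ 32.5 mm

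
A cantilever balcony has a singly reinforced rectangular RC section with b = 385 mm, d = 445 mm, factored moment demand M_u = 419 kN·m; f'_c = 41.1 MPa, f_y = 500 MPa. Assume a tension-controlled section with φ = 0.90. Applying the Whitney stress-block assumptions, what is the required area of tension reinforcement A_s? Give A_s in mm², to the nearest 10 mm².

M_n = M_u/φ = 419/0.90 = 465.556 kN·m.
With M_n = 0.85 f'_c a b (d − a/2), solve the quadratic for a:
a = d − √(d² − 2M_n/(0.85 f'_c b)) = 445 − √(445² − 2 × 465.556×10⁶/(0.85 × 41.1 × 385)) = 86.12 mm.
A_s = 0.85 f'_c a b / f_y = 0.85 × 41.1 × 86.12 × 385 / 500 = 2316.6 mm².

A_s ≈ 2320 mm²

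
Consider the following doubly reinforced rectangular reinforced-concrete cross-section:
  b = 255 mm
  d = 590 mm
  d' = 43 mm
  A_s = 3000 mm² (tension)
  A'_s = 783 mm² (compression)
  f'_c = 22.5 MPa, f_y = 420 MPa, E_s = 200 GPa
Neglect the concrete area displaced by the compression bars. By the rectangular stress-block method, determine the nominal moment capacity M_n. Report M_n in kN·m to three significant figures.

M_n ≈ 640 kN·m

Assume both tension and compression steel yield.
Net tension couple steel: A_s − A'_s = 2217 mm².
a = (A_s − A'_s) f_y / (0.85 f'_c b) = 931140/(0.85 × 22.5 × 255) = 190.93 mm.
c = a/β₁ = 190.93/0.85 = 224.62 mm; ε'_s = 0.003(c − d')/c = 0.0024 ≥ f_y/E_s = 0.0021, so compression steel does yield.
M_n = (A_s − A'_s) f_y (d − a/2) + A'_s f_y (d − d') = [931140 × (590 − 95.465) + 328860 × (590 − 43)] × 10⁻⁶ = 460.48 + 179.89 = 640.37 kN·m.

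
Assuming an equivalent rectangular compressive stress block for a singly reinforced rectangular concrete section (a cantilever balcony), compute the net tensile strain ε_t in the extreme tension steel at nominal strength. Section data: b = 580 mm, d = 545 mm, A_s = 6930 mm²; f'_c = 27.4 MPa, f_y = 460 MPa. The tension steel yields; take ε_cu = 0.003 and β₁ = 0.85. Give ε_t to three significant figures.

ε_t ≈ 0.00289

a = A_s f_y/(0.85 f'_c b) = 235.99 mm.
β₁ = 0.85, so c = a/β₁ = 235.99/0.85 = 277.64 mm.
From the linear strain diagram with ε_cu = 0.003: ε_t = 0.003 (d − c)/c = 0.003 × (545 − 277.64)/277.64 = 0.00289.
ε_t < 0.004 — the section is over-reinforced for flexure under ACI limits.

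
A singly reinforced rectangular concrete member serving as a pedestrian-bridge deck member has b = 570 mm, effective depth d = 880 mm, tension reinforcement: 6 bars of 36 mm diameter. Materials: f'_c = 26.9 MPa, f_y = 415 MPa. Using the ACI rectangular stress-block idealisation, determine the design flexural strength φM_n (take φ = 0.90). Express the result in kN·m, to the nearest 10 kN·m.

φM_n ≈ 1790 kN·m

A_s = 6 × 1018 = 6108 mm².
T = A_s f_y = 6108 × 415 = 2534820 N = 2534.82 kN.
From C = T: a = T/(0.85 f'_c b) = 2534820/(0.85 × 26.9 × 570) = 194.49 mm.
M_n = T(d − a/2) = 2534.82 kN × (880 − 97.245) mm = 1984.14 kN·m.
φM_n = 0.90 × 1984.14 = 1785.73 kN·m.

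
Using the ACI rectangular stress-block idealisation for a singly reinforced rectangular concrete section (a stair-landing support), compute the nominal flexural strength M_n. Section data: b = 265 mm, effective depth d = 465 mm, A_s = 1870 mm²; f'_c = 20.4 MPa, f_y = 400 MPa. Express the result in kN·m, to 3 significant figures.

M_n ≈ 287 kN·m

T = A_s f_y = 1870 × 400 = 748000 N = 748 kN.
From C = T: a = T/(0.85 f'_c b) = 748000/(0.85 × 20.4 × 265) = 162.78 mm.
M_n = T(d − a/2) = 748 kN × (465 − 81.39) mm = 286.94 kN·m.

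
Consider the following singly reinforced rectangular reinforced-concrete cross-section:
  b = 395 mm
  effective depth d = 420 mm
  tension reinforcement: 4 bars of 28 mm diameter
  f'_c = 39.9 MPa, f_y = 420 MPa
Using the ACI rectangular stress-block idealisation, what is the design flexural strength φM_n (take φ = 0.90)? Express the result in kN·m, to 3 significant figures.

A_s = 4 × 616 = 2464 mm².
T = A_s f_y = 2464 × 420 = 1034880 N = 1034.88 kN.
From C = T: a = T/(0.85 f'_c b) = 1034880/(0.85 × 39.9 × 395) = 77.25 mm.
M_n = T(d − a/2) = 1034.88 kN × (420 − 38.625) mm = 394.68 kN·m.
φM_n = 0.90 × 394.68 = 355.21 kN·m.

φM_n ≈ 355 kN·m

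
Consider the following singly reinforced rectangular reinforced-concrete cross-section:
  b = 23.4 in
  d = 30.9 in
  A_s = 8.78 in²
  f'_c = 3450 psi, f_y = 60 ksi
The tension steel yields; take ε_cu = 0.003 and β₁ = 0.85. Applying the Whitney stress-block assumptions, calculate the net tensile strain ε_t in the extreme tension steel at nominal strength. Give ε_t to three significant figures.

a = A_s f_y/(0.85 f'_c b) = 7.677 in.
β₁ = 0.85, so c = a/β₁ = 7.677/0.85 = 9.032 in.
From the linear strain diagram with ε_cu = 0.003: ε_t = 0.003 (d − c)/c = 0.003 × (30.9 − 9.032)/9.032 = 0.00726.
Since ε_t ≥ 0.005, the section is tension-controlled.

ε_t ≈ 0.00726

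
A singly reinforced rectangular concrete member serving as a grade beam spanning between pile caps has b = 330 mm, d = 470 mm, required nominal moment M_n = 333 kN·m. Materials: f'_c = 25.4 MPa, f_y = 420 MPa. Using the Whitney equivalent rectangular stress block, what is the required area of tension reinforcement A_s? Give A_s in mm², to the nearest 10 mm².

A_s ≈ 1920 mm²

With M_n = 0.85 f'_c a b (d − a/2), solve the quadratic for a:
a = d − √(d² − 2M_n/(0.85 f'_c b)) = 470 − √(470² − 2 × 333×10⁶/(0.85 × 25.4 × 330)) = 113.04 mm.
A_s = 0.85 f'_c a b / f_y = 0.85 × 25.4 × 113.04 × 330 / 420 = 1917.6 mm².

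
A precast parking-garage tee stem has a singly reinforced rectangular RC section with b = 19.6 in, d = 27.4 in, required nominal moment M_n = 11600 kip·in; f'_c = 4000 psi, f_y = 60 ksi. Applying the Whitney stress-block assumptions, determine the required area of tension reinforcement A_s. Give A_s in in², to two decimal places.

A_s ≈ 8.15 in²

From M_n = 0.85 f'_c a b (d − a/2):
a = d − √(d² − 2M_n/(0.85 f'_c b)) = 27.4 − √(27.4² − 2 × 11600/(0.85 × 4 × 19.6)) = 7.335 in.
A_s = 0.85 f'_c a b / f_y = 0.85 × 4 × 7.335 × 19.6 / 60 = 8.147 in².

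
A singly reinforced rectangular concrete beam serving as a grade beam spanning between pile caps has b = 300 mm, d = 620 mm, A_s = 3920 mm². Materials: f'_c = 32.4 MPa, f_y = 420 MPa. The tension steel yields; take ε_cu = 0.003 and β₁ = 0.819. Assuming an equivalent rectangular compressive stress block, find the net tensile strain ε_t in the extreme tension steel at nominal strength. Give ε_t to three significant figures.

ε_t ≈ 0.00464

a = A_s f_y/(0.85 f'_c b) = 199.27 mm.
β₁ = 0.819, so c = a/β₁ = 199.27/0.819 = 243.31 mm.
From the linear strain diagram with ε_cu = 0.003: ε_t = 0.003 (d − c)/c = 0.003 × (620 − 243.31)/243.31 = 0.00464.
ε_t is between 0.004 and 0.005 — transition zone.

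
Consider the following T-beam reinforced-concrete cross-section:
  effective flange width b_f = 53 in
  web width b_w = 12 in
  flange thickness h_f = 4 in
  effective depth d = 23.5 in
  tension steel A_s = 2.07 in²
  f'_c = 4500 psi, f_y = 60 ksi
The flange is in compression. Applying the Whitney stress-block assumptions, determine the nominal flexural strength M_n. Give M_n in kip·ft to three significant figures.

Tension: T = A_s f_y = 2.07 × 60 = 124.2 kips.
Try a within the flange: a = T/(0.85 f'_c b_f) = 124.2/(0.85 × 4.5 × 53) = 0.613 in.
Since a = 0.613 ≤ h_f = 4 in, the stress block lies entirely in the flange; analyse as a rectangular beam of width b_f.
M_n = T(d − a/2) = 124.2 × (23.5 − 0.3065) = 2880.6 kip·in.
M_n = 2880.6/12 = 240.05 kip·ft.

M_n ≈ 240 kip·ft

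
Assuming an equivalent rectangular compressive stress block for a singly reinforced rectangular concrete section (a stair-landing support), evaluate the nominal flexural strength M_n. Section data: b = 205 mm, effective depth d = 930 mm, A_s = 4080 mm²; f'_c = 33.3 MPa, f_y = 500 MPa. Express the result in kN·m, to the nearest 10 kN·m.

M_n ≈ 1540 kN·m

T = A_s f_y = 4080 × 500 = 2040000 N = 2040 kN.
From C = T: a = T/(0.85 f'_c b) = 2040000/(0.85 × 33.3 × 205) = 351.57 mm.
M_n = T(d − a/2) = 2040 kN × (930 − 175.785) mm = 1538.60 kN·m.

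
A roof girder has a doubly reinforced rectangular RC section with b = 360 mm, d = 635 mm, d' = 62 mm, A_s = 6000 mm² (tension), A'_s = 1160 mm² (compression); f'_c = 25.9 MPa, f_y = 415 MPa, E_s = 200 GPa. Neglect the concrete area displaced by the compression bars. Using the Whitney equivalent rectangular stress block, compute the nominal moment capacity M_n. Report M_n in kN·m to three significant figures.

M_n ≈ 1300 kN·m

Assume both tension and compression steel yield.
Net tension couple steel: A_s − A'_s = 4840 mm².
a = (A_s − A'_s) f_y / (0.85 f'_c b) = 2008600/(0.85 × 25.9 × 360) = 253.44 mm.
c = a/β₁ = 253.44/0.85 = 298.16 mm; ε'_s = 0.003(c − d')/c = 0.0024 ≥ f_y/E_s = 0.0021, so compression steel does yield.
M_n = (A_s − A'_s) f_y (d − a/2) + A'_s f_y (d − d') = [2008600 × (635 − 126.72) + 481400 × (635 − 62)] × 10⁻⁶ = 1020.93 + 275.84 = 1296.77 kN·m.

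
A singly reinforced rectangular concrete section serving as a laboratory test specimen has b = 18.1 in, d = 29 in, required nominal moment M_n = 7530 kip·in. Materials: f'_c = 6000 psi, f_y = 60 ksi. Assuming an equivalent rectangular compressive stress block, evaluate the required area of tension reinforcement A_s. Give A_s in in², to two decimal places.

From M_n = 0.85 f'_c a b (d − a/2):
a = d − √(d² − 2M_n/(0.85 f'_c b)) = 29 − √(29² − 2 × 7530/(0.85 × 6 × 18.1)) = 2.964 in.
A_s = 0.85 f'_c a b / f_y = 0.85 × 6 × 2.964 × 18.1 / 60 = 4.560 in².

A_s ≈ 4.56 in²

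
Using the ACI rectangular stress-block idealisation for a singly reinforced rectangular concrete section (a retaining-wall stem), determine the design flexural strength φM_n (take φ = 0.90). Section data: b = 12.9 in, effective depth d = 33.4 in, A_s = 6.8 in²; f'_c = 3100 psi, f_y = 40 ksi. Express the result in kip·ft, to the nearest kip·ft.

φM_n ≈ 600 kip·ft

T = A_s f_y = 6.8 × 40 = 272 kips.
a = T/(0.85 f'_c b) = 272/(0.85 × 3.1 × 12.9) = 8.002 in.
M_n = T(d − a/2) = 272 × (33.4 − 4.001) = 7996.5 kip·in = 7996.5/12 = 666.38 kip·ft.
φM_n = 0.90 × 666.38 = 599.74 kip·ft.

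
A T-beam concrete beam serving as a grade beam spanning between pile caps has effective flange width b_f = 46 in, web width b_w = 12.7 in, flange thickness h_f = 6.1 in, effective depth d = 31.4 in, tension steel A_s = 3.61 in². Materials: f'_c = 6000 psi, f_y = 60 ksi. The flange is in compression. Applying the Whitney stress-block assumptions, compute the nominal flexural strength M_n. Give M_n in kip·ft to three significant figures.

M_n ≈ 558 kip·ft

Tension: T = A_s f_y = 3.61 × 60 = 216.6 kips.
Try a within the flange: a = T/(0.85 f'_c b_f) = 216.6/(0.85 × 6 × 46) = 0.923 in.
Since a = 0.923 ≤ h_f = 6.1 in, the stress block lies entirely in the flange; analyse as a rectangular beam of width b_f.
M_n = T(d − a/2) = 216.6 × (31.4 − 0.4615) = 6701.3 kip·in.
M_n = 6701.3/12 = 558.44 kip·ft.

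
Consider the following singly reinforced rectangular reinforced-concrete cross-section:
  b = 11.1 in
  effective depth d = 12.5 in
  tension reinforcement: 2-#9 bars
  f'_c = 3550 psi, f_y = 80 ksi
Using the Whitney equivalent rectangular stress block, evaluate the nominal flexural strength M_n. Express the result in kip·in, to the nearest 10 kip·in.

A_s = 2 × 1 = 2 in².
T = A_s f_y = 2 × 80 = 160 kips.
a = T/(0.85 f'_c b) = 160/(0.85 × 3.55 × 11.1) = 4.777 in.
M_n = T(d − a/2) = 160 × (12.5 − 2.3885) = 1617.8 kip·in.

M_n ≈ 1620 kip·in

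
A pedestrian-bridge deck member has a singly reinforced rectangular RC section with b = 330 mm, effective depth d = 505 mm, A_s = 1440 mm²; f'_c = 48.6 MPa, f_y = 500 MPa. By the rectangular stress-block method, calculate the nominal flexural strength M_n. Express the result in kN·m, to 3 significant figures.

M_n ≈ 345 kN·m

T = A_s f_y = 1440 × 500 = 720000 N = 720 kN.
From C = T: a = T/(0.85 f'_c b) = 720000/(0.85 × 48.6 × 330) = 52.82 mm.
M_n = T(d − a/2) = 720 kN × (505 − 26.41) mm = 344.58 kN·m.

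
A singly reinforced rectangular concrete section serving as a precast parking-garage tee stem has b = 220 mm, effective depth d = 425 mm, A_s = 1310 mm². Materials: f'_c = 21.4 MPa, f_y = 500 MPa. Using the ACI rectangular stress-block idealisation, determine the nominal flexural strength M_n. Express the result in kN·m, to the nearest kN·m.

T = A_s f_y = 1310 × 500 = 655000 N = 655 kN.
From C = T: a = T/(0.85 f'_c b) = 655000/(0.85 × 21.4 × 220) = 163.68 mm.
M_n = T(d − a/2) = 655 kN × (425 − 81.84) mm = 224.77 kN·m.

M_n ≈ 225 kN·m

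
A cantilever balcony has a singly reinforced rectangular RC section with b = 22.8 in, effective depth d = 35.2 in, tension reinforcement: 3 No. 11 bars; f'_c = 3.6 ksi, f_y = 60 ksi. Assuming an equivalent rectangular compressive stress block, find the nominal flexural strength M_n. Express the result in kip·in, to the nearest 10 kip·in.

A_s = 3 × 1.56 = 4.68 in².
T = A_s f_y = 4.68 × 60 = 280.8 kips.
a = T/(0.85 f'_c b) = 280.8/(0.85 × 3.6 × 22.8) = 4.025 in.
M_n = T(d − a/2) = 280.8 × (35.2 − 2.0125) = 9319.1 kip·in.

M_n ≈ 9320 kip·in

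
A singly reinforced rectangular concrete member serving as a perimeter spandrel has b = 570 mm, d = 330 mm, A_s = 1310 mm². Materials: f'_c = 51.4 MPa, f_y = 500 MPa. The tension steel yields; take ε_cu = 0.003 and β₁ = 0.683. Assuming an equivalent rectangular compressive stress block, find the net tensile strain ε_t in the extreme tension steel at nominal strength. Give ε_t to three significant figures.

a = A_s f_y/(0.85 f'_c b) = 26.30 mm.
β₁ = 0.683, so c = a/β₁ = 26.30/0.683 = 38.51 mm.
From the linear strain diagram with ε_cu = 0.003: ε_t = 0.003 (d − c)/c = 0.003 × (330 − 38.51)/38.51 = 0.0227.
Since ε_t ≥ 0.005, the section is tension-controlled.

ε_t ≈ 0.0227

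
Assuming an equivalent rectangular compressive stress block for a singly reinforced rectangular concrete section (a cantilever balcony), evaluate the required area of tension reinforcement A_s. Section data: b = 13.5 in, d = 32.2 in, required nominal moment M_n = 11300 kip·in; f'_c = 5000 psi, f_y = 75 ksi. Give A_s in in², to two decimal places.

A_s ≈ 5.24 in²

From M_n = 0.85 f'_c a b (d − a/2):
a = d − √(d² − 2M_n/(0.85 f'_c b)) = 32.2 − √(32.2² − 2 × 11300/(0.85 × 5 × 13.5)) = 6.844 in.
A_s = 0.85 f'_c a b / f_y = 0.85 × 5 × 6.844 × 13.5 / 75 = 5.236 in².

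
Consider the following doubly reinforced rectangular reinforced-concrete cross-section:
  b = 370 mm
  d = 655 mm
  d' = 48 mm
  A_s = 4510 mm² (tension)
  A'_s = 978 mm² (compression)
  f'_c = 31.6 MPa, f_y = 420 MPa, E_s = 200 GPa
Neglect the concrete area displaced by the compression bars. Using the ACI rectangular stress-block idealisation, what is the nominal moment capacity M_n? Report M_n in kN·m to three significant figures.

Assume both tension and compression steel yield.
Net tension couple steel: A_s − A'_s = 3532 mm².
a = (A_s − A'_s) f_y / (0.85 f'_c b) = 1483440/(0.85 × 31.6 × 370) = 149.27 mm.
c = a/β₁ = 149.27/0.824 = 181.15 mm; ε'_s = 0.003(c − d')/c = 0.0022 ≥ f_y/E_s = 0.0021, so compression steel does yield.
M_n = (A_s − A'_s) f_y (d − a/2) + A'_s f_y (d − d') = [1483440 × (655 − 74.635) + 410760 × (655 − 48)] × 10⁻⁶ = 860.94 + 249.33 = 1110.27 kN·m.

M_n ≈ 1110 kN·m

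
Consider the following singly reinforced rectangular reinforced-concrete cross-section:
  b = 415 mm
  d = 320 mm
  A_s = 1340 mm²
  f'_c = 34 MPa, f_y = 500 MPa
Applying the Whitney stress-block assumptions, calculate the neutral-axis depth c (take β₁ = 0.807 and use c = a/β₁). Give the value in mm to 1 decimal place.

c ≈ 69.2 mm

T = A_s f_y = 1340 × 500 = 670000 N = 670 kN.
Setting C = 0.85 f'_c a b equal to T: a = 670000/(0.85 × 34 × 415) = 55.864 mm.
With β₁ = 0.807, c = a/β₁ = 55.864/0.807 = 69.2 mm.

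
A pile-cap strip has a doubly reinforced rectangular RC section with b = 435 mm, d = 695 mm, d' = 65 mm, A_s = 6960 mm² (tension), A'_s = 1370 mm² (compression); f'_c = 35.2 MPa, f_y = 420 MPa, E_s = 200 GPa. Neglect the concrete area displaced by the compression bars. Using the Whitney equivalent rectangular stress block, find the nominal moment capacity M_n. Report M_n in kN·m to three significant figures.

Assume both tension and compression steel yield.
Net tension couple steel: A_s − A'_s = 5590 mm².
a = (A_s − A'_s) f_y / (0.85 f'_c b) = 2347800/(0.85 × 35.2 × 435) = 180.39 mm.
c = a/β₁ = 180.39/0.799 = 225.77 mm; ε'_s = 0.003(c − d')/c = 0.0021 ≥ f_y/E_s = 0.0021, so compression steel does yield.
M_n = (A_s − A'_s) f_y (d − a/2) + A'_s f_y (d − d') = [2347800 × (695 − 90.195) + 575400 × (695 − 65)] × 10⁻⁶ = 1419.96 + 362.50 = 1782.46 kN·m.

M_n ≈ 1780 kN·m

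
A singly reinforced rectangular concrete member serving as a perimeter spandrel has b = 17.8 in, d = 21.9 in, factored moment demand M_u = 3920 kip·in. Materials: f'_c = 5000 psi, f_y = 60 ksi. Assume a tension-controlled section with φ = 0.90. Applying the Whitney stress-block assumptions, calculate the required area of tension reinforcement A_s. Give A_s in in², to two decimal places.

A_s ≈ 3.54 in²

M_n = M_u/φ = 3920/0.90 = 4355.56 kip·in.
From M_n = 0.85 f'_c a b (d − a/2):
a = d − √(d² − 2M_n/(0.85 f'_c b)) = 21.9 − √(21.9² − 2 × 4355.56/(0.85 × 5 × 17.8)) = 2.809 in.
A_s = 0.85 f'_c a b / f_y = 0.85 × 5 × 2.809 × 17.8 / 60 = 3.542 in².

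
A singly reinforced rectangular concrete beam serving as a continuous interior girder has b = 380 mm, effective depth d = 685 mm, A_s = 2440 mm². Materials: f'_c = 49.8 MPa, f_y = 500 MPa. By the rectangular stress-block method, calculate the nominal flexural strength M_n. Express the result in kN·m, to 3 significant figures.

T = A_s f_y = 2440 × 500 = 1220000 N = 1220 kN.
From C = T: a = T/(0.85 f'_c b) = 1220000/(0.85 × 49.8 × 380) = 75.85 mm.
M_n = T(d − a/2) = 1220 kN × (685 − 37.925) mm = 789.43 kN·m.

M_n ≈ 789 kN·m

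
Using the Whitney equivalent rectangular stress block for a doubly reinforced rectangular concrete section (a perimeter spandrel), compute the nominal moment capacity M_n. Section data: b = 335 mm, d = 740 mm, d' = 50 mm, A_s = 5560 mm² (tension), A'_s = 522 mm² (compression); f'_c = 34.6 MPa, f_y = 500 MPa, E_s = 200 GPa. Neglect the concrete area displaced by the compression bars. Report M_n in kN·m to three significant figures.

M_n ≈ 1720 kN·m

Assume both tension and compression steel yield.
Net tension couple steel: A_s − A'_s = 5038 mm².
a = (A_s − A'_s) f_y / (0.85 f'_c b) = 2519000/(0.85 × 34.6 × 335) = 255.68 mm.
c = a/β₁ = 255.68/0.803 = 318.41 mm; ε'_s = 0.003(c − d')/c = 0.0025 ≥ f_y/E_s = 0.0025, so compression steel does yield.
M_n = (A_s − A'_s) f_y (d − a/2) + A'_s f_y (d − d') = [2519000 × (740 − 127.84) + 261000 × (740 − 50)] × 10⁻⁶ = 1542.03 + 180.09 = 1722.12 kN·m.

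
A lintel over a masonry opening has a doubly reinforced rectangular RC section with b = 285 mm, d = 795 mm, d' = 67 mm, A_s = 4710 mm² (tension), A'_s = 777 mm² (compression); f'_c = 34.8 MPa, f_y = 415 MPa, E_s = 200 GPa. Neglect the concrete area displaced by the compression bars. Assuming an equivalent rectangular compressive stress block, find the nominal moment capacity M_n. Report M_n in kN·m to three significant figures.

Assume both tension and compression steel yield.
Net tension couple steel: A_s − A'_s = 3933 mm².
a = (A_s − A'_s) f_y / (0.85 f'_c b) = 1632195/(0.85 × 34.8 × 285) = 193.61 mm.
c = a/β₁ = 193.61/0.801 = 241.71 mm; ε'_s = 0.003(c − d')/c = 0.0022 ≥ f_y/E_s = 0.0021, so compression steel does yield.
M_n = (A_s − A'_s) f_y (d − a/2) + A'_s f_y (d − d') = [1632195 × (795 − 96.805) + 322455 × (795 − 67)] × 10⁻⁶ = 1139.59 + 234.75 = 1374.34 kN·m.

M_n ≈ 1370 kN·m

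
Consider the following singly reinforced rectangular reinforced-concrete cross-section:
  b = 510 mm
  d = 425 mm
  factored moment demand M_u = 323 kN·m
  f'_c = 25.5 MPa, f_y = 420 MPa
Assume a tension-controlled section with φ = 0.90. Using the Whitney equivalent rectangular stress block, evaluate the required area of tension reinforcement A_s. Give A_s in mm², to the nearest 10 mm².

A_s ≈ 2230 mm²

M_n = M_u/φ = 323/0.90 = 358.889 kN·m.
With M_n = 0.85 f'_c a b (d − a/2), solve the quadratic for a:
a = d − √(d² − 2M_n/(0.85 f'_c b)) = 425 − √(425² − 2 × 358.889×10⁶/(0.85 × 25.5 × 510)) = 84.86 mm.
A_s = 0.85 f'_c a b / f_y = 0.85 × 25.5 × 84.86 × 510 / 420 = 2233.5 mm².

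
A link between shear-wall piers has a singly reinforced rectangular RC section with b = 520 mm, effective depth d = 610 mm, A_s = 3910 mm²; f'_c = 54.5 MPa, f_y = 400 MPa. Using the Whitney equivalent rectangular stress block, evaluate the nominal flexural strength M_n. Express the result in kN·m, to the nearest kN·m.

T = A_s f_y = 3910 × 400 = 1564000 N = 1564 kN.
From C = T: a = T/(0.85 f'_c b) = 1564000/(0.85 × 54.5 × 520) = 64.93 mm.
M_n = T(d − a/2) = 1564 kN × (610 − 32.465) mm = 903.26 kN·m.

M_n ≈ 903 kN·m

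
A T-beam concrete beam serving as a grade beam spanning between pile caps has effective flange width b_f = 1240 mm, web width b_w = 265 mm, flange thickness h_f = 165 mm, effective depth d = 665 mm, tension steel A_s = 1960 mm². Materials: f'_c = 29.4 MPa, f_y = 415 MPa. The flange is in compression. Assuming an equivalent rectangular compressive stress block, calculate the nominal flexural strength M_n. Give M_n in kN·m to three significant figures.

M_n ≈ 530 kN·m

Tension: T = A_s f_y = 1960 × 415 = 813400 N.
Try a within the flange: a = T/(0.85 f'_c b_f) = 813400/(0.85 × 29.4 × 1240) = 26.25 mm.
Since a = 26.25 ≤ h_f = 165 mm, the stress block lies entirely in the flange; analyse as a rectangular beam of width b_f.
M_n = T(d − a/2) = 813400 × (665 − 13.125) = 530.24 × 10⁶ N·mm.
M_n = 530.24 kN·m.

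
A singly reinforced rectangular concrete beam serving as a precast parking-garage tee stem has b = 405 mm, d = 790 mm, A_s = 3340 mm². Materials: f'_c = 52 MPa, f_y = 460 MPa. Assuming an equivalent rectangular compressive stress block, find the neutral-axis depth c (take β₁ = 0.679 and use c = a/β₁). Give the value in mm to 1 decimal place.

c ≈ 126.4 mm

T = A_s f_y = 3340 × 460 = 1536400 N = 1536.4 kN.
Setting C = 0.85 f'_c a b equal to T: a = 1536400/(0.85 × 52 × 405) = 85.828 mm.
With β₁ = 0.679, c = a/β₁ = 85.828/0.679 = 126.4 mm.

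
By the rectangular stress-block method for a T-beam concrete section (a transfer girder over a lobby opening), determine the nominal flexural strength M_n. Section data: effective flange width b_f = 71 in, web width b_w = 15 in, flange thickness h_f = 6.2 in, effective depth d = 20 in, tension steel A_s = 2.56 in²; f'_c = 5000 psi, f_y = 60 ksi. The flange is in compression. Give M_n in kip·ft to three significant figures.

M_n ≈ 253 kip·ft

Tension: T = A_s f_y = 2.56 × 60 = 153.6 kips.
Try a within the flange: a = T/(0.85 f'_c b_f) = 153.6/(0.85 × 5 × 71) = 0.509 in.
Since a = 0.509 ≤ h_f = 6.2 in, the stress block lies entirely in the flange; analyse as a rectangular beam of width b_f.
M_n = T(d − a/2) = 153.6 × (20 − 0.2545) = 3032.9 kip·in.
M_n = 3032.9/12 = 252.74 kip·ft.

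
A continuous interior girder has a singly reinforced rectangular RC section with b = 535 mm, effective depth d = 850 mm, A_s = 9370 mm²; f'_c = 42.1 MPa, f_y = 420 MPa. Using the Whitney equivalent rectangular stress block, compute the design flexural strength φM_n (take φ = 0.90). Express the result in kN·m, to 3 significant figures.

φM_n ≈ 2650 kN·m

T = A_s f_y = 9370 × 420 = 3935400 N = 3935.4 kN.
From C = T: a = T/(0.85 f'_c b) = 3935400/(0.85 × 42.1 × 535) = 205.56 mm.
M_n = T(d − a/2) = 3935.4 kN × (850 − 102.78) mm = 2940.61 kN·m.
φM_n = 0.90 × 2940.61 = 2646.55 kN·m.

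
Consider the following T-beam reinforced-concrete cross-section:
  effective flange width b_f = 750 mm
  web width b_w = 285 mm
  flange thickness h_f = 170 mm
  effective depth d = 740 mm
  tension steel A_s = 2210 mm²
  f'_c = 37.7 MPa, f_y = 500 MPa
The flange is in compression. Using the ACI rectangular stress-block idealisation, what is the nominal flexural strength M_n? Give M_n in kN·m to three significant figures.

M_n ≈ 792 kN·m

Tension: T = A_s f_y = 2210 × 500 = 1105000 N.
Try a within the flange: a = T/(0.85 f'_c b_f) = 1105000/(0.85 × 37.7 × 750) = 45.98 mm.
Since a = 45.98 ≤ h_f = 170 mm, the stress block lies entirely in the flange; analyse as a rectangular beam of width b_f.
M_n = T(d − a/2) = 1105000 × (740 − 22.99) = 792.30 × 10⁶ N·mm.
M_n = 792.30 kN·m.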